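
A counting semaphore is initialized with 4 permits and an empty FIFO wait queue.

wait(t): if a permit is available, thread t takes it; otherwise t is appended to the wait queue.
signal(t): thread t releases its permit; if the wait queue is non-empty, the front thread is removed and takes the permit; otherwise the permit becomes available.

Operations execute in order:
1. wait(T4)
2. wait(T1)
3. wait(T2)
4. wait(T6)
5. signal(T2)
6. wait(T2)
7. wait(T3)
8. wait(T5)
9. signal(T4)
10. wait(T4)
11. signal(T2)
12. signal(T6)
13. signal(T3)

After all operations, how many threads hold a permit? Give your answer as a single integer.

Step 1: wait(T4) -> count=3 queue=[] holders={T4}
Step 2: wait(T1) -> count=2 queue=[] holders={T1,T4}
Step 3: wait(T2) -> count=1 queue=[] holders={T1,T2,T4}
Step 4: wait(T6) -> count=0 queue=[] holders={T1,T2,T4,T6}
Step 5: signal(T2) -> count=1 queue=[] holders={T1,T4,T6}
Step 6: wait(T2) -> count=0 queue=[] holders={T1,T2,T4,T6}
Step 7: wait(T3) -> count=0 queue=[T3] holders={T1,T2,T4,T6}
Step 8: wait(T5) -> count=0 queue=[T3,T5] holders={T1,T2,T4,T6}
Step 9: signal(T4) -> count=0 queue=[T5] holders={T1,T2,T3,T6}
Step 10: wait(T4) -> count=0 queue=[T5,T4] holders={T1,T2,T3,T6}
Step 11: signal(T2) -> count=0 queue=[T4] holders={T1,T3,T5,T6}
Step 12: signal(T6) -> count=0 queue=[] holders={T1,T3,T4,T5}
Step 13: signal(T3) -> count=1 queue=[] holders={T1,T4,T5}
Final holders: {T1,T4,T5} -> 3 thread(s)

Answer: 3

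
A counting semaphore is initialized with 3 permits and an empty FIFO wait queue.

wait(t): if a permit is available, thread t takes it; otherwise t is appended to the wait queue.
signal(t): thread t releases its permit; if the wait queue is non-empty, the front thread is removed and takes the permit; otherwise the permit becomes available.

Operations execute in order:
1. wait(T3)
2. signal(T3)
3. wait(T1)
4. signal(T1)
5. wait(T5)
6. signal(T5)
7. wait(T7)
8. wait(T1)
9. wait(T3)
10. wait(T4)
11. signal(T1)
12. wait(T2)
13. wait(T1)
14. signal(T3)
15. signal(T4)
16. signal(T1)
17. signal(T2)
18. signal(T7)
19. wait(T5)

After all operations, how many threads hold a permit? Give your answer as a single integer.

Step 1: wait(T3) -> count=2 queue=[] holders={T3}
Step 2: signal(T3) -> count=3 queue=[] holders={none}
Step 3: wait(T1) -> count=2 queue=[] holders={T1}
Step 4: signal(T1) -> count=3 queue=[] holders={none}
Step 5: wait(T5) -> count=2 queue=[] holders={T5}
Step 6: signal(T5) -> count=3 queue=[] holders={none}
Step 7: wait(T7) -> count=2 queue=[] holders={T7}
Step 8: wait(T1) -> count=1 queue=[] holders={T1,T7}
Step 9: wait(T3) -> count=0 queue=[] holders={T1,T3,T7}
Step 10: wait(T4) -> count=0 queue=[T4] holders={T1,T3,T7}
Step 11: signal(T1) -> count=0 queue=[] holders={T3,T4,T7}
Step 12: wait(T2) -> count=0 queue=[T2] holders={T3,T4,T7}
Step 13: wait(T1) -> count=0 queue=[T2,T1] holders={T3,T4,T7}
Step 14: signal(T3) -> count=0 queue=[T1] holders={T2,T4,T7}
Step 15: signal(T4) -> count=0 queue=[] holders={T1,T2,T7}
Step 16: signal(T1) -> count=1 queue=[] holders={T2,T7}
Step 17: signal(T2) -> count=2 queue=[] holders={T7}
Step 18: signal(T7) -> count=3 queue=[] holders={none}
Step 19: wait(T5) -> count=2 queue=[] holders={T5}
Final holders: {T5} -> 1 thread(s)

Answer: 1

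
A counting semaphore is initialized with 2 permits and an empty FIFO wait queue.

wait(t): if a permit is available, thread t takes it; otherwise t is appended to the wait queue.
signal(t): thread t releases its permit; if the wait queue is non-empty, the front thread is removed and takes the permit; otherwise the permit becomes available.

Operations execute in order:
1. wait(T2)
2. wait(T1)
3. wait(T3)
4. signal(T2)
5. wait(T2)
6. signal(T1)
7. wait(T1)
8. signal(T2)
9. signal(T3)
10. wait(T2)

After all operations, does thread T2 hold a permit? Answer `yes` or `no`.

Answer: yes

Derivation:
Step 1: wait(T2) -> count=1 queue=[] holders={T2}
Step 2: wait(T1) -> count=0 queue=[] holders={T1,T2}
Step 3: wait(T3) -> count=0 queue=[T3] holders={T1,T2}
Step 4: signal(T2) -> count=0 queue=[] holders={T1,T3}
Step 5: wait(T2) -> count=0 queue=[T2] holders={T1,T3}
Step 6: signal(T1) -> count=0 queue=[] holders={T2,T3}
Step 7: wait(T1) -> count=0 queue=[T1] holders={T2,T3}
Step 8: signal(T2) -> count=0 queue=[] holders={T1,T3}
Step 9: signal(T3) -> count=1 queue=[] holders={T1}
Step 10: wait(T2) -> count=0 queue=[] holders={T1,T2}
Final holders: {T1,T2} -> T2 in holders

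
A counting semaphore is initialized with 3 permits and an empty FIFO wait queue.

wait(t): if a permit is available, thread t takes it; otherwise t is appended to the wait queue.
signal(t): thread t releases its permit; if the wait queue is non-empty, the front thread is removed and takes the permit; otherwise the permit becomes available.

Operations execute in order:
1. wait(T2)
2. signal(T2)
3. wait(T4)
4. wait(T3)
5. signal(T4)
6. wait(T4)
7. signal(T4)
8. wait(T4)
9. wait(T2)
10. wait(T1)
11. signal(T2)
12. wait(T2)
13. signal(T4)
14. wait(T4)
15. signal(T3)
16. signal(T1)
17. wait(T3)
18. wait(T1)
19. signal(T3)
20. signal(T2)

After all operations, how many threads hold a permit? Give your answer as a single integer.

Step 1: wait(T2) -> count=2 queue=[] holders={T2}
Step 2: signal(T2) -> count=3 queue=[] holders={none}
Step 3: wait(T4) -> count=2 queue=[] holders={T4}
Step 4: wait(T3) -> count=1 queue=[] holders={T3,T4}
Step 5: signal(T4) -> count=2 queue=[] holders={T3}
Step 6: wait(T4) -> count=1 queue=[] holders={T3,T4}
Step 7: signal(T4) -> count=2 queue=[] holders={T3}
Step 8: wait(T4) -> count=1 queue=[] holders={T3,T4}
Step 9: wait(T2) -> count=0 queue=[] holders={T2,T3,T4}
Step 10: wait(T1) -> count=0 queue=[T1] holders={T2,T3,T4}
Step 11: signal(T2) -> count=0 queue=[] holders={T1,T3,T4}
Step 12: wait(T2) -> count=0 queue=[T2] holders={T1,T3,T4}
Step 13: signal(T4) -> count=0 queue=[] holders={T1,T2,T3}
Step 14: wait(T4) -> count=0 queue=[T4] holders={T1,T2,T3}
Step 15: signal(T3) -> count=0 queue=[] holders={T1,T2,T4}
Step 16: signal(T1) -> count=1 queue=[] holders={T2,T4}
Step 17: wait(T3) -> count=0 queue=[] holders={T2,T3,T4}
Step 18: wait(T1) -> count=0 queue=[T1] holders={T2,T3,T4}
Step 19: signal(T3) -> count=0 queue=[] holders={T1,T2,T4}
Step 20: signal(T2) -> count=1 queue=[] holders={T1,T4}
Final holders: {T1,T4} -> 2 thread(s)

Answer: 2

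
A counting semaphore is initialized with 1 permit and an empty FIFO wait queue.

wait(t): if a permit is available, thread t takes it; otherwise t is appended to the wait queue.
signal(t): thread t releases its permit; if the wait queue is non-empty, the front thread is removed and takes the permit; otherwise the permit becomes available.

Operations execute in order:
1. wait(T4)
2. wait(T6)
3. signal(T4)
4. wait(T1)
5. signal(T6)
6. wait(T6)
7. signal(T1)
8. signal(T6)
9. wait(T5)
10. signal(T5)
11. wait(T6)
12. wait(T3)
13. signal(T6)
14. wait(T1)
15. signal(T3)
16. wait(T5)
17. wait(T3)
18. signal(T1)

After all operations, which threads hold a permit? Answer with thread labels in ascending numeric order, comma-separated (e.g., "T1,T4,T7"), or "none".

Step 1: wait(T4) -> count=0 queue=[] holders={T4}
Step 2: wait(T6) -> count=0 queue=[T6] holders={T4}
Step 3: signal(T4) -> count=0 queue=[] holders={T6}
Step 4: wait(T1) -> count=0 queue=[T1] holders={T6}
Step 5: signal(T6) -> count=0 queue=[] holders={T1}
Step 6: wait(T6) -> count=0 queue=[T6] holders={T1}
Step 7: signal(T1) -> count=0 queue=[] holders={T6}
Step 8: signal(T6) -> count=1 queue=[] holders={none}
Step 9: wait(T5) -> count=0 queue=[] holders={T5}
Step 10: signal(T5) -> count=1 queue=[] holders={none}
Step 11: wait(T6) -> count=0 queue=[] holders={T6}
Step 12: wait(T3) -> count=0 queue=[T3] holders={T6}
Step 13: signal(T6) -> count=0 queue=[] holders={T3}
Step 14: wait(T1) -> count=0 queue=[T1] holders={T3}
Step 15: signal(T3) -> count=0 queue=[] holders={T1}
Step 16: wait(T5) -> count=0 queue=[T5] holders={T1}
Step 17: wait(T3) -> count=0 queue=[T5,T3] holders={T1}
Step 18: signal(T1) -> count=0 queue=[T3] holders={T5}
Final holders: T5

Answer: T5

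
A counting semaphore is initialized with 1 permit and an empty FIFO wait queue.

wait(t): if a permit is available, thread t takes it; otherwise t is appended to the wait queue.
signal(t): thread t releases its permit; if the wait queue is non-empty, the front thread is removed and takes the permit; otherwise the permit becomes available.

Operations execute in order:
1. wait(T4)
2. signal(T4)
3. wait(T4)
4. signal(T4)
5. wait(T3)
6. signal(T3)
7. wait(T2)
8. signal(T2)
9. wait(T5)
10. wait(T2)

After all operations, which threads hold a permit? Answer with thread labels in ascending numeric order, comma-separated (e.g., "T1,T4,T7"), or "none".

Answer: T5

Derivation:
Step 1: wait(T4) -> count=0 queue=[] holders={T4}
Step 2: signal(T4) -> count=1 queue=[] holders={none}
Step 3: wait(T4) -> count=0 queue=[] holders={T4}
Step 4: signal(T4) -> count=1 queue=[] holders={none}
Step 5: wait(T3) -> count=0 queue=[] holders={T3}
Step 6: signal(T3) -> count=1 queue=[] holders={none}
Step 7: wait(T2) -> count=0 queue=[] holders={T2}
Step 8: signal(T2) -> count=1 queue=[] holders={none}
Step 9: wait(T5) -> count=0 queue=[] holders={T5}
Step 10: wait(T2) -> count=0 queue=[T2] holders={T5}
Final holders: T5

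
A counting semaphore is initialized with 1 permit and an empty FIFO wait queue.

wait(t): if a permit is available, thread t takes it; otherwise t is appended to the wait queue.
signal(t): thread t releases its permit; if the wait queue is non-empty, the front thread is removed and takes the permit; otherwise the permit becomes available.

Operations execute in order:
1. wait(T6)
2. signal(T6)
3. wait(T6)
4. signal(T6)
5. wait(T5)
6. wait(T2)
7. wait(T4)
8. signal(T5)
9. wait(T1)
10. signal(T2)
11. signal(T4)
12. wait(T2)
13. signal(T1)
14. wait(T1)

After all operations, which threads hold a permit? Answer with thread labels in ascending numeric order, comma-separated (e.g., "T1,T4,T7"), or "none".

Step 1: wait(T6) -> count=0 queue=[] holders={T6}
Step 2: signal(T6) -> count=1 queue=[] holders={none}
Step 3: wait(T6) -> count=0 queue=[] holders={T6}
Step 4: signal(T6) -> count=1 queue=[] holders={none}
Step 5: wait(T5) -> count=0 queue=[] holders={T5}
Step 6: wait(T2) -> count=0 queue=[T2] holders={T5}
Step 7: wait(T4) -> count=0 queue=[T2,T4] holders={T5}
Step 8: signal(T5) -> count=0 queue=[T4] holders={T2}
Step 9: wait(T1) -> count=0 queue=[T4,T1] holders={T2}
Step 10: signal(T2) -> count=0 queue=[T1] holders={T4}
Step 11: signal(T4) -> count=0 queue=[] holders={T1}
Step 12: wait(T2) -> count=0 queue=[T2] holders={T1}
Step 13: signal(T1) -> count=0 queue=[] holders={T2}
Step 14: wait(T1) -> count=0 queue=[T1] holders={T2}
Final holders: T2

Answer: T2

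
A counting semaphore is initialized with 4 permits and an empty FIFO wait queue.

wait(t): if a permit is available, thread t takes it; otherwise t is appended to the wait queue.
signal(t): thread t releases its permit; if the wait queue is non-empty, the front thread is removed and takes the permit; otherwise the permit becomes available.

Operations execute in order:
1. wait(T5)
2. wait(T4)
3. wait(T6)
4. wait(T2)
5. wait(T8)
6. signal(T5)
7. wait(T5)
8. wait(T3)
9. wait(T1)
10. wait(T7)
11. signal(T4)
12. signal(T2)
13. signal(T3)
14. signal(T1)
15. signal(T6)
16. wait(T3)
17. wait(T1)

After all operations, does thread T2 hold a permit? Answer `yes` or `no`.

Answer: no

Derivation:
Step 1: wait(T5) -> count=3 queue=[] holders={T5}
Step 2: wait(T4) -> count=2 queue=[] holders={T4,T5}
Step 3: wait(T6) -> count=1 queue=[] holders={T4,T5,T6}
Step 4: wait(T2) -> count=0 queue=[] holders={T2,T4,T5,T6}
Step 5: wait(T8) -> count=0 queue=[T8] holders={T2,T4,T5,T6}
Step 6: signal(T5) -> count=0 queue=[] holders={T2,T4,T6,T8}
Step 7: wait(T5) -> count=0 queue=[T5] holders={T2,T4,T6,T8}
Step 8: wait(T3) -> count=0 queue=[T5,T3] holders={T2,T4,T6,T8}
Step 9: wait(T1) -> count=0 queue=[T5,T3,T1] holders={T2,T4,T6,T8}
Step 10: wait(T7) -> count=0 queue=[T5,T3,T1,T7] holders={T2,T4,T6,T8}
Step 11: signal(T4) -> count=0 queue=[T3,T1,T7] holders={T2,T5,T6,T8}
Step 12: signal(T2) -> count=0 queue=[T1,T7] holders={T3,T5,T6,T8}
Step 13: signal(T3) -> count=0 queue=[T7] holders={T1,T5,T6,T8}
Step 14: signal(T1) -> count=0 queue=[] holders={T5,T6,T7,T8}
Step 15: signal(T6) -> count=1 queue=[] holders={T5,T7,T8}
Step 16: wait(T3) -> count=0 queue=[] holders={T3,T5,T7,T8}
Step 17: wait(T1) -> count=0 queue=[T1] holders={T3,T5,T7,T8}
Final holders: {T3,T5,T7,T8} -> T2 not in holders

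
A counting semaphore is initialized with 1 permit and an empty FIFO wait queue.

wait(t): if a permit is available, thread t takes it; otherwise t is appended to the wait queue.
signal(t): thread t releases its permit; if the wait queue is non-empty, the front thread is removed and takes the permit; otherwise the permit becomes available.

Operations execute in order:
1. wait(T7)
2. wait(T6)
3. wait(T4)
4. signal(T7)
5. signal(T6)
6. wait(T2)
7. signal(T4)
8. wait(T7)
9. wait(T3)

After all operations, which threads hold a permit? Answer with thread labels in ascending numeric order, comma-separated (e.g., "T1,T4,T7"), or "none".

Step 1: wait(T7) -> count=0 queue=[] holders={T7}
Step 2: wait(T6) -> count=0 queue=[T6] holders={T7}
Step 3: wait(T4) -> count=0 queue=[T6,T4] holders={T7}
Step 4: signal(T7) -> count=0 queue=[T4] holders={T6}
Step 5: signal(T6) -> count=0 queue=[] holders={T4}
Step 6: wait(T2) -> count=0 queue=[T2] holders={T4}
Step 7: signal(T4) -> count=0 queue=[] holders={T2}
Step 8: wait(T7) -> count=0 queue=[T7] holders={T2}
Step 9: wait(T3) -> count=0 queue=[T7,T3] holders={T2}
Final holders: T2

Answer: T2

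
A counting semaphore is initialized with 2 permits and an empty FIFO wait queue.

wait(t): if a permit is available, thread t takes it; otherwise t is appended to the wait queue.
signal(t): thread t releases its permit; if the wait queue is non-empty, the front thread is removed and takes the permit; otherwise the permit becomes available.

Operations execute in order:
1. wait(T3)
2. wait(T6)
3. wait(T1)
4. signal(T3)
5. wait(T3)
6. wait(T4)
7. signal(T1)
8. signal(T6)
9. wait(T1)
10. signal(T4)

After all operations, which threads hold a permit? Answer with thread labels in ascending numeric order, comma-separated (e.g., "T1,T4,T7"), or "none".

Answer: T1,T3

Derivation:
Step 1: wait(T3) -> count=1 queue=[] holders={T3}
Step 2: wait(T6) -> count=0 queue=[] holders={T3,T6}
Step 3: wait(T1) -> count=0 queue=[T1] holders={T3,T6}
Step 4: signal(T3) -> count=0 queue=[] holders={T1,T6}
Step 5: wait(T3) -> count=0 queue=[T3] holders={T1,T6}
Step 6: wait(T4) -> count=0 queue=[T3,T4] holders={T1,T6}
Step 7: signal(T1) -> count=0 queue=[T4] holders={T3,T6}
Step 8: signal(T6) -> count=0 queue=[] holders={T3,T4}
Step 9: wait(T1) -> count=0 queue=[T1] holders={T3,T4}
Step 10: signal(T4) -> count=0 queue=[] holders={T1,T3}
Final holders: T1,T3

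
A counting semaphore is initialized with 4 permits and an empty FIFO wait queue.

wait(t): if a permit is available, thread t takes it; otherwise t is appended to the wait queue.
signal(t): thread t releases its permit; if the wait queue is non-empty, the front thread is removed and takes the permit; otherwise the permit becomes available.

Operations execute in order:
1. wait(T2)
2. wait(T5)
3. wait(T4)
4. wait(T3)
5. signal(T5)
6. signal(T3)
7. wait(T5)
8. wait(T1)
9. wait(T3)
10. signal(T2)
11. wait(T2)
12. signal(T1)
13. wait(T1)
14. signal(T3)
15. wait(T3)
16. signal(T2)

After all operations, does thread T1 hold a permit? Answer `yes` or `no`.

Answer: yes

Derivation:
Step 1: wait(T2) -> count=3 queue=[] holders={T2}
Step 2: wait(T5) -> count=2 queue=[] holders={T2,T5}
Step 3: wait(T4) -> count=1 queue=[] holders={T2,T4,T5}
Step 4: wait(T3) -> count=0 queue=[] holders={T2,T3,T4,T5}
Step 5: signal(T5) -> count=1 queue=[] holders={T2,T3,T4}
Step 6: signal(T3) -> count=2 queue=[] holders={T2,T4}
Step 7: wait(T5) -> count=1 queue=[] holders={T2,T4,T5}
Step 8: wait(T1) -> count=0 queue=[] holders={T1,T2,T4,T5}
Step 9: wait(T3) -> count=0 queue=[T3] holders={T1,T2,T4,T5}
Step 10: signal(T2) -> count=0 queue=[] holders={T1,T3,T4,T5}
Step 11: wait(T2) -> count=0 queue=[T2] holders={T1,T3,T4,T5}
Step 12: signal(T1) -> count=0 queue=[] holders={T2,T3,T4,T5}
Step 13: wait(T1) -> count=0 queue=[T1] holders={T2,T3,T4,T5}
Step 14: signal(T3) -> count=0 queue=[] holders={T1,T2,T4,T5}
Step 15: wait(T3) -> count=0 queue=[T3] holders={T1,T2,T4,T5}
Step 16: signal(T2) -> count=0 queue=[] holders={T1,T3,T4,T5}
Final holders: {T1,T3,T4,T5} -> T1 in holders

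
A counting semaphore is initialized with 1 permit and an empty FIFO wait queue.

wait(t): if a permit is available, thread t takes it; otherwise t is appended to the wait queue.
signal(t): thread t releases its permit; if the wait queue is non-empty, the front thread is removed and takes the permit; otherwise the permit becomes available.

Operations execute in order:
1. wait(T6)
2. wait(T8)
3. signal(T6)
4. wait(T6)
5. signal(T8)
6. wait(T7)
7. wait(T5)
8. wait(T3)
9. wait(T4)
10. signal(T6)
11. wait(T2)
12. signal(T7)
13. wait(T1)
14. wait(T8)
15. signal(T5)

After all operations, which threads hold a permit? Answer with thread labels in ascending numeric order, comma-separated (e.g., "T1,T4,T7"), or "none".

Answer: T3

Derivation:
Step 1: wait(T6) -> count=0 queue=[] holders={T6}
Step 2: wait(T8) -> count=0 queue=[T8] holders={T6}
Step 3: signal(T6) -> count=0 queue=[] holders={T8}
Step 4: wait(T6) -> count=0 queue=[T6] holders={T8}
Step 5: signal(T8) -> count=0 queue=[] holders={T6}
Step 6: wait(T7) -> count=0 queue=[T7] holders={T6}
Step 7: wait(T5) -> count=0 queue=[T7,T5] holders={T6}
Step 8: wait(T3) -> count=0 queue=[T7,T5,T3] holders={T6}
Step 9: wait(T4) -> count=0 queue=[T7,T5,T3,T4] holders={T6}
Step 10: signal(T6) -> count=0 queue=[T5,T3,T4] holders={T7}
Step 11: wait(T2) -> count=0 queue=[T5,T3,T4,T2] holders={T7}
Step 12: signal(T7) -> count=0 queue=[T3,T4,T2] holders={T5}
Step 13: wait(T1) -> count=0 queue=[T3,T4,T2,T1] holders={T5}
Step 14: wait(T8) -> count=0 queue=[T3,T4,T2,T1,T8] holders={T5}
Step 15: signal(T5) -> count=0 queue=[T4,T2,T1,T8] holders={T3}
Final holders: T3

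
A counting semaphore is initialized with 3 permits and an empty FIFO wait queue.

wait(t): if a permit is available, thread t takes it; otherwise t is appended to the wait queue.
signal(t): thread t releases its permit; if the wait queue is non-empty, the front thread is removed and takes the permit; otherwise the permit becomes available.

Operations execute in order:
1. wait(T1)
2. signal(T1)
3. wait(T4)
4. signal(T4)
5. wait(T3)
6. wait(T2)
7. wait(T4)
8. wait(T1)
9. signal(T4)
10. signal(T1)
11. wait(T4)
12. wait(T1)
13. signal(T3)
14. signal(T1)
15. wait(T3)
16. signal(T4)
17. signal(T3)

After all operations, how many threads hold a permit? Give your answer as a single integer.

Step 1: wait(T1) -> count=2 queue=[] holders={T1}
Step 2: signal(T1) -> count=3 queue=[] holders={none}
Step 3: wait(T4) -> count=2 queue=[] holders={T4}
Step 4: signal(T4) -> count=3 queue=[] holders={none}
Step 5: wait(T3) -> count=2 queue=[] holders={T3}
Step 6: wait(T2) -> count=1 queue=[] holders={T2,T3}
Step 7: wait(T4) -> count=0 queue=[] holders={T2,T3,T4}
Step 8: wait(T1) -> count=0 queue=[T1] holders={T2,T3,T4}
Step 9: signal(T4) -> count=0 queue=[] holders={T1,T2,T3}
Step 10: signal(T1) -> count=1 queue=[] holders={T2,T3}
Step 11: wait(T4) -> count=0 queue=[] holders={T2,T3,T4}
Step 12: wait(T1) -> count=0 queue=[T1] holders={T2,T3,T4}
Step 13: signal(T3) -> count=0 queue=[] holders={T1,T2,T4}
Step 14: signal(T1) -> count=1 queue=[] holders={T2,T4}
Step 15: wait(T3) -> count=0 queue=[] holders={T2,T3,T4}
Step 16: signal(T4) -> count=1 queue=[] holders={T2,T3}
Step 17: signal(T3) -> count=2 queue=[] holders={T2}
Final holders: {T2} -> 1 thread(s)

Answer: 1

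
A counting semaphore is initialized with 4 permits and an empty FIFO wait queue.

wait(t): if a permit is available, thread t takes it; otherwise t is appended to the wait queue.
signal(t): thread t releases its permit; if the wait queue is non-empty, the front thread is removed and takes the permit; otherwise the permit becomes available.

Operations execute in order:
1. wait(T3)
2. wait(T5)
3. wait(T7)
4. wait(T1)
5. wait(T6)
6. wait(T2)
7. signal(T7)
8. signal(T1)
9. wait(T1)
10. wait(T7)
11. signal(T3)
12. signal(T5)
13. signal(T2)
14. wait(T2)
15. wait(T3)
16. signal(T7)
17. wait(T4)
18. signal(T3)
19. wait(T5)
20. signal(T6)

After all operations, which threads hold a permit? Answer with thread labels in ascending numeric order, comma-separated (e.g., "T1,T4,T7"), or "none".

Answer: T1,T2,T4,T5

Derivation:
Step 1: wait(T3) -> count=3 queue=[] holders={T3}
Step 2: wait(T5) -> count=2 queue=[] holders={T3,T5}
Step 3: wait(T7) -> count=1 queue=[] holders={T3,T5,T7}
Step 4: wait(T1) -> count=0 queue=[] holders={T1,T3,T5,T7}
Step 5: wait(T6) -> count=0 queue=[T6] holders={T1,T3,T5,T7}
Step 6: wait(T2) -> count=0 queue=[T6,T2] holders={T1,T3,T5,T7}
Step 7: signal(T7) -> count=0 queue=[T2] holders={T1,T3,T5,T6}
Step 8: signal(T1) -> count=0 queue=[] holders={T2,T3,T5,T6}
Step 9: wait(T1) -> count=0 queue=[T1] holders={T2,T3,T5,T6}
Step 10: wait(T7) -> count=0 queue=[T1,T7] holders={T2,T3,T5,T6}
Step 11: signal(T3) -> count=0 queue=[T7] holders={T1,T2,T5,T6}
Step 12: signal(T5) -> count=0 queue=[] holders={T1,T2,T6,T7}
Step 13: signal(T2) -> count=1 queue=[] holders={T1,T6,T7}
Step 14: wait(T2) -> count=0 queue=[] holders={T1,T2,T6,T7}
Step 15: wait(T3) -> count=0 queue=[T3] holders={T1,T2,T6,T7}
Step 16: signal(T7) -> count=0 queue=[] holders={T1,T2,T3,T6}
Step 17: wait(T4) -> count=0 queue=[T4] holders={T1,T2,T3,T6}
Step 18: signal(T3) -> count=0 queue=[] holders={T1,T2,T4,T6}
Step 19: wait(T5) -> count=0 queue=[T5] holders={T1,T2,T4,T6}
Step 20: signal(T6) -> count=0 queue=[] holders={T1,T2,T4,T5}
Final holders: T1,T2,T4,T5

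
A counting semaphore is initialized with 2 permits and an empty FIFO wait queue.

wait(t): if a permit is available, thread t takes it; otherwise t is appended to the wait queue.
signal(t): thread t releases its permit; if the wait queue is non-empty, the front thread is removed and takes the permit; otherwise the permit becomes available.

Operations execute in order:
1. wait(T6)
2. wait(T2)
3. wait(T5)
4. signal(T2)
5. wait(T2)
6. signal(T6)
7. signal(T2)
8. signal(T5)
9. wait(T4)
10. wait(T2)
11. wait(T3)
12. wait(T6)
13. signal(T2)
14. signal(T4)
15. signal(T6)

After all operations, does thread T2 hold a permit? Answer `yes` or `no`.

Step 1: wait(T6) -> count=1 queue=[] holders={T6}
Step 2: wait(T2) -> count=0 queue=[] holders={T2,T6}
Step 3: wait(T5) -> count=0 queue=[T5] holders={T2,T6}
Step 4: signal(T2) -> count=0 queue=[] holders={T5,T6}
Step 5: wait(T2) -> count=0 queue=[T2] holders={T5,T6}
Step 6: signal(T6) -> count=0 queue=[] holders={T2,T5}
Step 7: signal(T2) -> count=1 queue=[] holders={T5}
Step 8: signal(T5) -> count=2 queue=[] holders={none}
Step 9: wait(T4) -> count=1 queue=[] holders={T4}
Step 10: wait(T2) -> count=0 queue=[] holders={T2,T4}
Step 11: wait(T3) -> count=0 queue=[T3] holders={T2,T4}
Step 12: wait(T6) -> count=0 queue=[T3,T6] holders={T2,T4}
Step 13: signal(T2) -> count=0 queue=[T6] holders={T3,T4}
Step 14: signal(T4) -> count=0 queue=[] holders={T3,T6}
Step 15: signal(T6) -> count=1 queue=[] holders={T3}
Final holders: {T3} -> T2 not in holders

Answer: no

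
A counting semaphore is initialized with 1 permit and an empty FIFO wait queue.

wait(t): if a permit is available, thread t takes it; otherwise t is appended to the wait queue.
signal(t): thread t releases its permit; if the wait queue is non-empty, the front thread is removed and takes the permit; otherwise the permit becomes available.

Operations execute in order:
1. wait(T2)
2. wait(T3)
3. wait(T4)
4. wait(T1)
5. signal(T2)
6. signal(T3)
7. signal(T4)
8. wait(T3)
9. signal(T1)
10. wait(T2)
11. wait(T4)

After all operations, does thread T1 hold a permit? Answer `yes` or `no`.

Step 1: wait(T2) -> count=0 queue=[] holders={T2}
Step 2: wait(T3) -> count=0 queue=[T3] holders={T2}
Step 3: wait(T4) -> count=0 queue=[T3,T4] holders={T2}
Step 4: wait(T1) -> count=0 queue=[T3,T4,T1] holders={T2}
Step 5: signal(T2) -> count=0 queue=[T4,T1] holders={T3}
Step 6: signal(T3) -> count=0 queue=[T1] holders={T4}
Step 7: signal(T4) -> count=0 queue=[] holders={T1}
Step 8: wait(T3) -> count=0 queue=[T3] holders={T1}
Step 9: signal(T1) -> count=0 queue=[] holders={T3}
Step 10: wait(T2) -> count=0 queue=[T2] holders={T3}
Step 11: wait(T4) -> count=0 queue=[T2,T4] holders={T3}
Final holders: {T3} -> T1 not in holders

Answer: no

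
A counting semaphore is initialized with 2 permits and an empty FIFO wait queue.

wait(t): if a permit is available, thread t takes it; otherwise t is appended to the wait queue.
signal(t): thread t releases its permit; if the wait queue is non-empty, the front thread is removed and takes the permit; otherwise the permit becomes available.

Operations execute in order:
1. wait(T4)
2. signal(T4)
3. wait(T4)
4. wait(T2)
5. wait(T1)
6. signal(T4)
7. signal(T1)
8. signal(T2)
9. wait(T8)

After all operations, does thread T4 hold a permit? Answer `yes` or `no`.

Answer: no

Derivation:
Step 1: wait(T4) -> count=1 queue=[] holders={T4}
Step 2: signal(T4) -> count=2 queue=[] holders={none}
Step 3: wait(T4) -> count=1 queue=[] holders={T4}
Step 4: wait(T2) -> count=0 queue=[] holders={T2,T4}
Step 5: wait(T1) -> count=0 queue=[T1] holders={T2,T4}
Step 6: signal(T4) -> count=0 queue=[] holders={T1,T2}
Step 7: signal(T1) -> count=1 queue=[] holders={T2}
Step 8: signal(T2) -> count=2 queue=[] holders={none}
Step 9: wait(T8) -> count=1 queue=[] holders={T8}
Final holders: {T8} -> T4 not in holders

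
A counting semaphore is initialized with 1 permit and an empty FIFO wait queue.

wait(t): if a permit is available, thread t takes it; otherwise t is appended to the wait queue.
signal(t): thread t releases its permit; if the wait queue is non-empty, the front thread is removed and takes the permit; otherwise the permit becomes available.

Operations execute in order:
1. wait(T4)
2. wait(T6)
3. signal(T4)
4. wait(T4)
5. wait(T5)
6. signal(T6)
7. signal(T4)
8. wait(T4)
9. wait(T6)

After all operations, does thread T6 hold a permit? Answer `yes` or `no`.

Answer: no

Derivation:
Step 1: wait(T4) -> count=0 queue=[] holders={T4}
Step 2: wait(T6) -> count=0 queue=[T6] holders={T4}
Step 3: signal(T4) -> count=0 queue=[] holders={T6}
Step 4: wait(T4) -> count=0 queue=[T4] holders={T6}
Step 5: wait(T5) -> count=0 queue=[T4,T5] holders={T6}
Step 6: signal(T6) -> count=0 queue=[T5] holders={T4}
Step 7: signal(T4) -> count=0 queue=[] holders={T5}
Step 8: wait(T4) -> count=0 queue=[T4] holders={T5}
Step 9: wait(T6) -> count=0 queue=[T4,T6] holders={T5}
Final holders: {T5} -> T6 not in holders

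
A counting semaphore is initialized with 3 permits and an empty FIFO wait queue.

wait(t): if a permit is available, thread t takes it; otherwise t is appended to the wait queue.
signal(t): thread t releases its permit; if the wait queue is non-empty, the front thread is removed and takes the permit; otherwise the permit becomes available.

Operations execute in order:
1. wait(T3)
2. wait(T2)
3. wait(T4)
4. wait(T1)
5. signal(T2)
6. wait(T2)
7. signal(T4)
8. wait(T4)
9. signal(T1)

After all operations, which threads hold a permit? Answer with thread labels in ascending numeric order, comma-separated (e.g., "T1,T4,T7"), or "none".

Step 1: wait(T3) -> count=2 queue=[] holders={T3}
Step 2: wait(T2) -> count=1 queue=[] holders={T2,T3}
Step 3: wait(T4) -> count=0 queue=[] holders={T2,T3,T4}
Step 4: wait(T1) -> count=0 queue=[T1] holders={T2,T3,T4}
Step 5: signal(T2) -> count=0 queue=[] holders={T1,T3,T4}
Step 6: wait(T2) -> count=0 queue=[T2] holders={T1,T3,T4}
Step 7: signal(T4) -> count=0 queue=[] holders={T1,T2,T3}
Step 8: wait(T4) -> count=0 queue=[T4] holders={T1,T2,T3}
Step 9: signal(T1) -> count=0 queue=[] holders={T2,T3,T4}
Final holders: T2,T3,T4

Answer: T2,T3,T4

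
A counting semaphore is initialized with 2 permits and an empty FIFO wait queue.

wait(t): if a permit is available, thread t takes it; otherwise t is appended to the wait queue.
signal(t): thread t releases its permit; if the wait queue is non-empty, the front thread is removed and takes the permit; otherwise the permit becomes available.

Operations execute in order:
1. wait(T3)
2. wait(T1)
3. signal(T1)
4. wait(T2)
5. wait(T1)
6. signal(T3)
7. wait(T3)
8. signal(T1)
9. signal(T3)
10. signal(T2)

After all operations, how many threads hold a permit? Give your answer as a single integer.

Answer: 0

Derivation:
Step 1: wait(T3) -> count=1 queue=[] holders={T3}
Step 2: wait(T1) -> count=0 queue=[] holders={T1,T3}
Step 3: signal(T1) -> count=1 queue=[] holders={T3}
Step 4: wait(T2) -> count=0 queue=[] holders={T2,T3}
Step 5: wait(T1) -> count=0 queue=[T1] holders={T2,T3}
Step 6: signal(T3) -> count=0 queue=[] holders={T1,T2}
Step 7: wait(T3) -> count=0 queue=[T3] holders={T1,T2}
Step 8: signal(T1) -> count=0 queue=[] holders={T2,T3}
Step 9: signal(T3) -> count=1 queue=[] holders={T2}
Step 10: signal(T2) -> count=2 queue=[] holders={none}
Final holders: {none} -> 0 thread(s)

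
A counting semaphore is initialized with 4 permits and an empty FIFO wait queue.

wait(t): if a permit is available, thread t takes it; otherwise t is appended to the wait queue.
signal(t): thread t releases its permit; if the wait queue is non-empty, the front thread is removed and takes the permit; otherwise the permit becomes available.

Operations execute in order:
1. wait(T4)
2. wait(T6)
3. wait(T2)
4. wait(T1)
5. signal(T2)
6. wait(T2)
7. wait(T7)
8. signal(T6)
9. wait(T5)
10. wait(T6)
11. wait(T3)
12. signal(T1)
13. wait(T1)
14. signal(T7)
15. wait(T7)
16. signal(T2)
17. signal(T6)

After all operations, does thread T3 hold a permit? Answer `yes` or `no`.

Answer: yes

Derivation:
Step 1: wait(T4) -> count=3 queue=[] holders={T4}
Step 2: wait(T6) -> count=2 queue=[] holders={T4,T6}
Step 3: wait(T2) -> count=1 queue=[] holders={T2,T4,T6}
Step 4: wait(T1) -> count=0 queue=[] holders={T1,T2,T4,T6}
Step 5: signal(T2) -> count=1 queue=[] holders={T1,T4,T6}
Step 6: wait(T2) -> count=0 queue=[] holders={T1,T2,T4,T6}
Step 7: wait(T7) -> count=0 queue=[T7] holders={T1,T2,T4,T6}
Step 8: signal(T6) -> count=0 queue=[] holders={T1,T2,T4,T7}
Step 9: wait(T5) -> count=0 queue=[T5] holders={T1,T2,T4,T7}
Step 10: wait(T6) -> count=0 queue=[T5,T6] holders={T1,T2,T4,T7}
Step 11: wait(T3) -> count=0 queue=[T5,T6,T3] holders={T1,T2,T4,T7}
Step 12: signal(T1) -> count=0 queue=[T6,T3] holders={T2,T4,T5,T7}
Step 13: wait(T1) -> count=0 queue=[T6,T3,T1] holders={T2,T4,T5,T7}
Step 14: signal(T7) -> count=0 queue=[T3,T1] holders={T2,T4,T5,T6}
Step 15: wait(T7) -> count=0 queue=[T3,T1,T7] holders={T2,T4,T5,T6}
Step 16: signal(T2) -> count=0 queue=[T1,T7] holders={T3,T4,T5,T6}
Step 17: signal(T6) -> count=0 queue=[T7] holders={T1,T3,T4,T5}
Final holders: {T1,T3,T4,T5} -> T3 in holders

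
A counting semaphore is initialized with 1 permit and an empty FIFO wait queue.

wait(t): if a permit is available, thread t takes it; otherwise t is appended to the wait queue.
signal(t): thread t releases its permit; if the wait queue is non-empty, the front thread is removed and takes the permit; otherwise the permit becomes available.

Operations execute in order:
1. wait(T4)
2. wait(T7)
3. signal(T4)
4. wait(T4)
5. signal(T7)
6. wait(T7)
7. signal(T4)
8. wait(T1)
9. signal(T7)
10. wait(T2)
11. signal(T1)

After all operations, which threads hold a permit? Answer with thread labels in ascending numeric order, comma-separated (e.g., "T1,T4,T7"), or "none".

Step 1: wait(T4) -> count=0 queue=[] holders={T4}
Step 2: wait(T7) -> count=0 queue=[T7] holders={T4}
Step 3: signal(T4) -> count=0 queue=[] holders={T7}
Step 4: wait(T4) -> count=0 queue=[T4] holders={T7}
Step 5: signal(T7) -> count=0 queue=[] holders={T4}
Step 6: wait(T7) -> count=0 queue=[T7] holders={T4}
Step 7: signal(T4) -> count=0 queue=[] holders={T7}
Step 8: wait(T1) -> count=0 queue=[T1] holders={T7}
Step 9: signal(T7) -> count=0 queue=[] holders={T1}
Step 10: wait(T2) -> count=0 queue=[T2] holders={T1}
Step 11: signal(T1) -> count=0 queue=[] holders={T2}
Final holders: T2

Answer: T2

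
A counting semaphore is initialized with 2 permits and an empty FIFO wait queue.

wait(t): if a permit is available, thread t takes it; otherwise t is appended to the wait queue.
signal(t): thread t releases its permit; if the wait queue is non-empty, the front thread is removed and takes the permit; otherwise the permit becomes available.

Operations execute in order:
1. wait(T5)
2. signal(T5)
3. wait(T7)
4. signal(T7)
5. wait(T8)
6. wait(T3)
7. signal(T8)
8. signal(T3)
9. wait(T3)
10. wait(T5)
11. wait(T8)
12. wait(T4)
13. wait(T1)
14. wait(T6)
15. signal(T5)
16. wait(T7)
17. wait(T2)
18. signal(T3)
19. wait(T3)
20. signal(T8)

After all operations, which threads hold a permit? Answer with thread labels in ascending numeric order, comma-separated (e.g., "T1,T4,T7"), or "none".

Answer: T1,T4

Derivation:
Step 1: wait(T5) -> count=1 queue=[] holders={T5}
Step 2: signal(T5) -> count=2 queue=[] holders={none}
Step 3: wait(T7) -> count=1 queue=[] holders={T7}
Step 4: signal(T7) -> count=2 queue=[] holders={none}
Step 5: wait(T8) -> count=1 queue=[] holders={T8}
Step 6: wait(T3) -> count=0 queue=[] holders={T3,T8}
Step 7: signal(T8) -> count=1 queue=[] holders={T3}
Step 8: signal(T3) -> count=2 queue=[] holders={none}
Step 9: wait(T3) -> count=1 queue=[] holders={T3}
Step 10: wait(T5) -> count=0 queue=[] holders={T3,T5}
Step 11: wait(T8) -> count=0 queue=[T8] holders={T3,T5}
Step 12: wait(T4) -> count=0 queue=[T8,T4] holders={T3,T5}
Step 13: wait(T1) -> count=0 queue=[T8,T4,T1] holders={T3,T5}
Step 14: wait(T6) -> count=0 queue=[T8,T4,T1,T6] holders={T3,T5}
Step 15: signal(T5) -> count=0 queue=[T4,T1,T6] holders={T3,T8}
Step 16: wait(T7) -> count=0 queue=[T4,T1,T6,T7] holders={T3,T8}
Step 17: wait(T2) -> count=0 queue=[T4,T1,T6,T7,T2] holders={T3,T8}
Step 18: signal(T3) -> count=0 queue=[T1,T6,T7,T2] holders={T4,T8}
Step 19: wait(T3) -> count=0 queue=[T1,T6,T7,T2,T3] holders={T4,T8}
Step 20: signal(T8) -> count=0 queue=[T6,T7,T2,T3] holders={T1,T4}
Final holders: T1,T4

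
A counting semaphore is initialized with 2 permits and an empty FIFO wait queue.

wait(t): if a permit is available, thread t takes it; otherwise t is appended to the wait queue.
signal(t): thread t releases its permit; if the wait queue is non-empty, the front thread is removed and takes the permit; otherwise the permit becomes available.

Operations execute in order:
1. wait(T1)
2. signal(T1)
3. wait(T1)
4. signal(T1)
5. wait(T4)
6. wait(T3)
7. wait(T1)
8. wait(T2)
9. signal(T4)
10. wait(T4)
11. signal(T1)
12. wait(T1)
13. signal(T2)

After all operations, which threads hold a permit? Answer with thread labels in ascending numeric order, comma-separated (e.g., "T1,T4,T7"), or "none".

Answer: T3,T4

Derivation:
Step 1: wait(T1) -> count=1 queue=[] holders={T1}
Step 2: signal(T1) -> count=2 queue=[] holders={none}
Step 3: wait(T1) -> count=1 queue=[] holders={T1}
Step 4: signal(T1) -> count=2 queue=[] holders={none}
Step 5: wait(T4) -> count=1 queue=[] holders={T4}
Step 6: wait(T3) -> count=0 queue=[] holders={T3,T4}
Step 7: wait(T1) -> count=0 queue=[T1] holders={T3,T4}
Step 8: wait(T2) -> count=0 queue=[T1,T2] holders={T3,T4}
Step 9: signal(T4) -> count=0 queue=[T2] holders={T1,T3}
Step 10: wait(T4) -> count=0 queue=[T2,T4] holders={T1,T3}
Step 11: signal(T1) -> count=0 queue=[T4] holders={T2,T3}
Step 12: wait(T1) -> count=0 queue=[T4,T1] holders={T2,T3}
Step 13: signal(T2) -> count=0 queue=[T1] holders={T3,T4}
Final holders: T3,T4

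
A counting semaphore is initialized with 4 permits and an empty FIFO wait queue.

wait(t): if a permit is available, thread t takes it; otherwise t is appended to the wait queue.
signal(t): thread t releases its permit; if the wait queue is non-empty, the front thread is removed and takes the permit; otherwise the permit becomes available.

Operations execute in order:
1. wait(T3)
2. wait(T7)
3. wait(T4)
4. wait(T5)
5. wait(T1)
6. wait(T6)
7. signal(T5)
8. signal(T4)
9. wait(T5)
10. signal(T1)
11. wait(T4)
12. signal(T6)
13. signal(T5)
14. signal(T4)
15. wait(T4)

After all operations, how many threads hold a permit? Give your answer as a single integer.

Step 1: wait(T3) -> count=3 queue=[] holders={T3}
Step 2: wait(T7) -> count=2 queue=[] holders={T3,T7}
Step 3: wait(T4) -> count=1 queue=[] holders={T3,T4,T7}
Step 4: wait(T5) -> count=0 queue=[] holders={T3,T4,T5,T7}
Step 5: wait(T1) -> count=0 queue=[T1] holders={T3,T4,T5,T7}
Step 6: wait(T6) -> count=0 queue=[T1,T6] holders={T3,T4,T5,T7}
Step 7: signal(T5) -> count=0 queue=[T6] holders={T1,T3,T4,T7}
Step 8: signal(T4) -> count=0 queue=[] holders={T1,T3,T6,T7}
Step 9: wait(T5) -> count=0 queue=[T5] holders={T1,T3,T6,T7}
Step 10: signal(T1) -> count=0 queue=[] holders={T3,T5,T6,T7}
Step 11: wait(T4) -> count=0 queue=[T4] holders={T3,T5,T6,T7}
Step 12: signal(T6) -> count=0 queue=[] holders={T3,T4,T5,T7}
Step 13: signal(T5) -> count=1 queue=[] holders={T3,T4,T7}
Step 14: signal(T4) -> count=2 queue=[] holders={T3,T7}
Step 15: wait(T4) -> count=1 queue=[] holders={T3,T4,T7}
Final holders: {T3,T4,T7} -> 3 thread(s)

Answer: 3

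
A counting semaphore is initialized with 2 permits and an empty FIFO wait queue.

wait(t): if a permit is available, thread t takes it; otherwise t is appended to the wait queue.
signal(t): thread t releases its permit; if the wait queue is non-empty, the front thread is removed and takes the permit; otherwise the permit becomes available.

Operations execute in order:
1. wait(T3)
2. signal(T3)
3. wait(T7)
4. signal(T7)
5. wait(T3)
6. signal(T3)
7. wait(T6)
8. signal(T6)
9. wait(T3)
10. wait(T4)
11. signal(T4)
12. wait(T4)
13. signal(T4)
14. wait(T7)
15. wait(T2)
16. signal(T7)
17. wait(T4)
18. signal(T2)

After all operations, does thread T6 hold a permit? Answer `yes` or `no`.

Step 1: wait(T3) -> count=1 queue=[] holders={T3}
Step 2: signal(T3) -> count=2 queue=[] holders={none}
Step 3: wait(T7) -> count=1 queue=[] holders={T7}
Step 4: signal(T7) -> count=2 queue=[] holders={none}
Step 5: wait(T3) -> count=1 queue=[] holders={T3}
Step 6: signal(T3) -> count=2 queue=[] holders={none}
Step 7: wait(T6) -> count=1 queue=[] holders={T6}
Step 8: signal(T6) -> count=2 queue=[] holders={none}
Step 9: wait(T3) -> count=1 queue=[] holders={T3}
Step 10: wait(T4) -> count=0 queue=[] holders={T3,T4}
Step 11: signal(T4) -> count=1 queue=[] holders={T3}
Step 12: wait(T4) -> count=0 queue=[] holders={T3,T4}
Step 13: signal(T4) -> count=1 queue=[] holders={T3}
Step 14: wait(T7) -> count=0 queue=[] holders={T3,T7}
Step 15: wait(T2) -> count=0 queue=[T2] holders={T3,T7}
Step 16: signal(T7) -> count=0 queue=[] holders={T2,T3}
Step 17: wait(T4) -> count=0 queue=[T4] holders={T2,T3}
Step 18: signal(T2) -> count=0 queue=[] holders={T3,T4}
Final holders: {T3,T4} -> T6 not in holders

Answer: no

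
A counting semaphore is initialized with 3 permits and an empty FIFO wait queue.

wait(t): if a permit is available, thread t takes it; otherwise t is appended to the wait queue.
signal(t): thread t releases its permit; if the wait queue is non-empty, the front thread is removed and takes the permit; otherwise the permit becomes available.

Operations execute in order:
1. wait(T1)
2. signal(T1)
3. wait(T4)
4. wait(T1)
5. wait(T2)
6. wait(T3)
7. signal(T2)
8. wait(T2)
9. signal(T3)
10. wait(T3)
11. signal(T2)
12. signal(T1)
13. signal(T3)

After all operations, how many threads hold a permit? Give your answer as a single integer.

Step 1: wait(T1) -> count=2 queue=[] holders={T1}
Step 2: signal(T1) -> count=3 queue=[] holders={none}
Step 3: wait(T4) -> count=2 queue=[] holders={T4}
Step 4: wait(T1) -> count=1 queue=[] holders={T1,T4}
Step 5: wait(T2) -> count=0 queue=[] holders={T1,T2,T4}
Step 6: wait(T3) -> count=0 queue=[T3] holders={T1,T2,T4}
Step 7: signal(T2) -> count=0 queue=[] holders={T1,T3,T4}
Step 8: wait(T2) -> count=0 queue=[T2] holders={T1,T3,T4}
Step 9: signal(T3) -> count=0 queue=[] holders={T1,T2,T4}
Step 10: wait(T3) -> count=0 queue=[T3] holders={T1,T2,T4}
Step 11: signal(T2) -> count=0 queue=[] holders={T1,T3,T4}
Step 12: signal(T1) -> count=1 queue=[] holders={T3,T4}
Step 13: signal(T3) -> count=2 queue=[] holders={T4}
Final holders: {T4} -> 1 thread(s)

Answer: 1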